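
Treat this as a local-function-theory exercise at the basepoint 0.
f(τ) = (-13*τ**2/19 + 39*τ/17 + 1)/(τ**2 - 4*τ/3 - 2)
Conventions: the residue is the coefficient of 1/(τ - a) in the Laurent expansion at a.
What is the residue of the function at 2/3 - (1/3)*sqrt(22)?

The factor τ**2 - 4*τ/3 - 2 splits as (τ - a)(τ - a') with a = 2/3 - (1/3)*sqrt(22), a' = 2/3 + (1/3)*sqrt(22). At the order-1 pole a set g(τ) = (τ - a)*f(τ) = [-13*τ**2/19 + 39*τ/17 + 1] / (τ - a').
Simple pole: residue = g(a) at a = 2/3 - (1/3)*sqrt(22), which is 1339/1938 - (1607/42636)*sqrt(22).

The residue is 1339/1938 - (1607/42636)*sqrt(22).


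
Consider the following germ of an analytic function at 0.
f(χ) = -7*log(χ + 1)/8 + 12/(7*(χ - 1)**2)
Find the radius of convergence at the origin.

The radius of convergence is 1.

Denominator factor (χ - 1)^2: pole of order 2 at 1, modulus 1.
Branch term (-7/8)*log(1 - χ/(-1)): its argument vanishes at χ = -1, a logarithmic branch point, modulus 1.
The radius of convergence is the smallest modulus among the singular points: 1.


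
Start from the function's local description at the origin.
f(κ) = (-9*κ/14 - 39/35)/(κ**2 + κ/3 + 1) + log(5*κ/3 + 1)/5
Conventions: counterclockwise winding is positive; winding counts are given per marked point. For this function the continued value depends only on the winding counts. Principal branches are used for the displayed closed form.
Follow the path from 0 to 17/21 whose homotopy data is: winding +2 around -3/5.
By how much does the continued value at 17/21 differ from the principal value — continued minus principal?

Continued minus principal equals (4/5)*pi*i.

The rational part is single-valued and drops out of the difference; each branch term changes only by its own monodromy.
(1/5)*log(1 - κ/(-3/5)): each positive loop around -3/5 adds 2*pi*i to the log, so winding +2 contributes (1/5)*(2)*2*pi*i = (4/5)*pi*i.
Summing the contributions at κ = 17/21 gives (4/5)*pi*i.


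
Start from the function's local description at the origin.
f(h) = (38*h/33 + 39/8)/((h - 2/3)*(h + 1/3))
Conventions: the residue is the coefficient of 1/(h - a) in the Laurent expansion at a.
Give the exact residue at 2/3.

At the order-1 pole 2/3 set g(h) = (h - (2/3))*f(h) = (38*h/33 + 39/8)/(h + 1/3).
Simple pole: residue = g(a) at a = 2/3, which is 4469/792.

The residue is 4469/792.


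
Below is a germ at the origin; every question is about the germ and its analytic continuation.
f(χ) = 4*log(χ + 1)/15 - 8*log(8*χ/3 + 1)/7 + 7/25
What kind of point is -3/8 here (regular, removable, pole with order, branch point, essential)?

The term (-8/7)*log(1 - χ/(-3/8)) has argument 1 - -3/8/(-3/8) = 0 at -3/8: a logarithmic (infinitely-sheeted) branch point; the remaining terms are analytic or single-valued there.

The point is a logarithmic branch point.


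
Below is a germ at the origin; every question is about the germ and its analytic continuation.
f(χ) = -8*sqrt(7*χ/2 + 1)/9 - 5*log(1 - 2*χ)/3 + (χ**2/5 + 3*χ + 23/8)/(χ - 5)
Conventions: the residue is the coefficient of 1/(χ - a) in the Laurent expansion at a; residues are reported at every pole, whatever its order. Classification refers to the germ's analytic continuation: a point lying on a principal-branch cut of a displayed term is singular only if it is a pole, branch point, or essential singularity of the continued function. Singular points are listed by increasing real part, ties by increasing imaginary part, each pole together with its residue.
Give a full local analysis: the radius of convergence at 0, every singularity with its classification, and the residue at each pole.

Radius of convergence at 0: 2/7.
At -2/7: an algebraic (square-root) branch point.
At 1/2: a logarithmic branch point.
At 5: a pole of order 1; residue 183/8.

Denominator factor (χ - 5): pole of order 1 at 5, modulus 5.
Branch term (-5/3)*log(1 - χ/(1/2)): its argument vanishes at χ = 1/2, a logarithmic branch point, modulus 1/2.
Branch term (-8/9)*sqrt(1 - χ/(-2/7)): its argument vanishes at χ = -2/7, a square-root branch point, modulus 2/7.
The radius of convergence is the smallest modulus among the singular points: 2/7.
The branch terms are analytic at 5 and contribute nothing to the residue; only the rational part matters.
At the order-1 pole 5 set g(χ) = (χ - (5))*(rational part) = χ**2/5 + 3*χ + 23/8.
Simple pole: residue = g(a) at a = 5, which is 183/8.
List the singular points by increasing real part (a conjugate pair: the negative imaginary part first).


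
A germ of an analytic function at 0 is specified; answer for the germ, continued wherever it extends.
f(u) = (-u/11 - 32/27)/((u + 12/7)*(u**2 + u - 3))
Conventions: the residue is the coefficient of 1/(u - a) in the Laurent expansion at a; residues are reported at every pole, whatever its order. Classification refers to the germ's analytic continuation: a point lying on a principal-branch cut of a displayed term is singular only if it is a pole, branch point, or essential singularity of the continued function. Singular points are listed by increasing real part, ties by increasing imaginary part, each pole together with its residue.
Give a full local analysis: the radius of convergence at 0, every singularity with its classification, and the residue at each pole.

Radius of convergence at 0: -1/2 + (1/2)*sqrt(13).
At -1/2 - (1/2)*sqrt(13): a pole of order 1; residue -7490/25839 - (15841/335907)*sqrt(13).
At -12/7: a pole of order 1; residue 14980/25839.
At -1/2 + (1/2)*sqrt(13): a pole of order 1; residue -7490/25839 + (15841/335907)*sqrt(13).


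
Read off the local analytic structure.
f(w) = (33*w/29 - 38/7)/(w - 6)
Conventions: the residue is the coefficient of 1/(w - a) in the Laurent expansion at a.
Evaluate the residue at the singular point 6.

The residue is 284/203.

At the order-1 pole 6 set g(w) = (w - (6))*f(w) = 33*w/29 - 38/7.
Simple pole: residue = g(a) at a = 6, which is 284/203.


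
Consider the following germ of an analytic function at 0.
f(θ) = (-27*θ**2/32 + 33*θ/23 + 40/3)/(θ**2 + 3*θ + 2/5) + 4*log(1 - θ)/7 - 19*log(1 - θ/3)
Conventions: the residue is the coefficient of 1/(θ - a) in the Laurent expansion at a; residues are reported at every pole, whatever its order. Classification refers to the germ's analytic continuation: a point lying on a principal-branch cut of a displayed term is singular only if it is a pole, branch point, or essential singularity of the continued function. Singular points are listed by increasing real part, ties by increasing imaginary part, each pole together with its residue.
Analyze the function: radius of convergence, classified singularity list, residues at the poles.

Radius of convergence at 0: 3/2 - (1/10)*sqrt(185).
At -3/2 - (1/10)*sqrt(185): a pole of order 1; residue 2919/1472 - (170497/816960)*sqrt(185).
At -3/2 + (1/10)*sqrt(185): a pole of order 1; residue 2919/1472 + (170497/816960)*sqrt(185).
At 1: a logarithmic branch point.
At 3: a logarithmic branch point.


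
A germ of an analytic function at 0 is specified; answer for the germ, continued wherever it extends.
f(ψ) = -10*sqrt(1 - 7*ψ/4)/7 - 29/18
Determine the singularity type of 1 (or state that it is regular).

The point is a regular point.

There is no denominator, hence no pole anywhere.
Branch term sqrt(1 - ψ/(4/7)): argument at 1 is -3/4, nonzero, so 1 is not its branch point (a point on a principal cut is still regular for the continued germ).
So the germ continues analytically to 1.


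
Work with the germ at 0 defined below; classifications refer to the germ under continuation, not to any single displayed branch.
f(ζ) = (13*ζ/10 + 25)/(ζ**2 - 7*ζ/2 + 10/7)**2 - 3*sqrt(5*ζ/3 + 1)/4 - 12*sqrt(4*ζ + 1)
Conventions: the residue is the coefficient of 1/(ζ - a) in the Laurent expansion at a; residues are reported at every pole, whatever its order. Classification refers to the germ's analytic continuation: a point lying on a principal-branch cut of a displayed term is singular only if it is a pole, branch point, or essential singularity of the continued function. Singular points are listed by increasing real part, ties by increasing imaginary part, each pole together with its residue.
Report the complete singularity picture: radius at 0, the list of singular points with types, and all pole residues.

Radius of convergence at 0: 1/4.
At -3/5: an algebraic (square-root) branch point.
At -1/4: an algebraic (square-root) branch point.
At 7/4 - (1/28)*sqrt(1281): a pole of order 2; residue (15274/167445)*sqrt(1281).
At 7/4 + (1/28)*sqrt(1281): a pole of order 2; residue -(15274/167445)*sqrt(1281).

Denominator factor (ζ**2 - 7*ζ/2 + 10/7)^2: discriminant 183/28, real irrational roots 7/4 + (1/28)*sqrt(1281) and 7/4 - (1/28)*sqrt(1281); poles of order 2, moduli 7/4 + (1/28)*sqrt(1281) and 7/4 - (1/28)*sqrt(1281).
Branch term (-12)*sqrt(1 - ζ/(-1/4)): its argument vanishes at ζ = -1/4, a square-root branch point, modulus 1/4.
Branch term (-3/4)*sqrt(1 - ζ/(-3/5)): its argument vanishes at ζ = -3/5, a square-root branch point, modulus 3/5.
The radius of convergence is the smallest modulus among the singular points: 1/4.
The branch terms are analytic at 7/4 - (1/28)*sqrt(1281) and contribute nothing to the residue; only the rational part matters.
The factor ζ**2 - 7*ζ/2 + 10/7 splits as (ζ - a)(ζ - a') with a = 7/4 - (1/28)*sqrt(1281), a' = 7/4 + (1/28)*sqrt(1281). At the order-2 pole a set g(ζ) = (ζ - a)^2*(rational part) = [13*ζ/10 + 25] / (ζ - a')^2.
Order-2 pole: residue = g'(a); g'(7/4 - (1/28)*sqrt(1281)) = (15274/167445)*sqrt(1281), so the residue is (15274/167445)*sqrt(1281).
The branch terms are analytic at 7/4 + (1/28)*sqrt(1281) and contribute nothing to the residue; only the rational part matters.
The factor ζ**2 - 7*ζ/2 + 10/7 splits as (ζ - a)(ζ - a') with a = 7/4 + (1/28)*sqrt(1281), a' = 7/4 - (1/28)*sqrt(1281). At the order-2 pole a set g(ζ) = (ζ - a)^2*(rational part) = [13*ζ/10 + 25] / (ζ - a')^2.
Order-2 pole: residue = g'(a); g'(7/4 + (1/28)*sqrt(1281)) = -(15274/167445)*sqrt(1281), so the residue is -(15274/167445)*sqrt(1281).
List the singular points by increasing real part (a conjugate pair: the negative imaginary part first).


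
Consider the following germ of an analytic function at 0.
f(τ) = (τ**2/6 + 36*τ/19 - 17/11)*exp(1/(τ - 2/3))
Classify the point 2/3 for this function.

The point is an essential singularity.

The exponent 1/(τ - (2/3)) has a pole at 2/3, so exp(1/(τ - (2/3))) takes every nonzero value near it: an essential singularity (not a pole of any order).


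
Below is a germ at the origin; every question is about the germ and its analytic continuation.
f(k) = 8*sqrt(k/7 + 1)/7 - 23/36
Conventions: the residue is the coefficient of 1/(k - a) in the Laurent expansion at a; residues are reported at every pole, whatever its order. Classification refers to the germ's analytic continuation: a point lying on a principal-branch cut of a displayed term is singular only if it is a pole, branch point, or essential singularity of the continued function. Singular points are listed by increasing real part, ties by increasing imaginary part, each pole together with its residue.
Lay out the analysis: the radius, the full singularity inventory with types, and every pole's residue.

Radius of convergence at 0: 7.
At -7: an algebraic (square-root) branch point.

Branch term (8/7)*sqrt(1 - k/(-7)): its argument vanishes at k = -7, a square-root branch point, modulus 7.
The radius of convergence is the smallest modulus among the singular points: 7.


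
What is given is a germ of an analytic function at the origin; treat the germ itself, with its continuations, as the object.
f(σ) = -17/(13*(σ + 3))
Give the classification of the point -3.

The point is a pole of order 1.

The denominator factor σ + 3 vanishes at -3 and appears to the power 1; the numerator there equals -17/13, nonzero, and no other factor vanishes.
Hence a pole whose order is the multiplicity, 1.


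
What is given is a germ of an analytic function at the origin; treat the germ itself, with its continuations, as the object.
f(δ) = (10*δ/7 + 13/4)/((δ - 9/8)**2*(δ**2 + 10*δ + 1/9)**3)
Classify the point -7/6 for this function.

Denominator factors: δ**2 + 10*δ + 1/9 = -367/36 at δ = -7/6; δ - 9/8 = -55/24 at δ = -7/6 — none vanishes.
So the germ continues analytically to -7/6.

The point is a regular point.


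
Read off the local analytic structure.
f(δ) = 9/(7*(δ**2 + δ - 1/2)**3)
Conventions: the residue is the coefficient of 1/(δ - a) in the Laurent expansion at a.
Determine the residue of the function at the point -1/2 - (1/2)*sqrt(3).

The factor δ**2 + δ - 1/2 splits as (δ - a)(δ - a') with a = -1/2 - (1/2)*sqrt(3), a' = -1/2 + (1/2)*sqrt(3). At the order-3 pole a set g(δ) = (δ - a)^3*f(δ) = [9/7] / (δ - a')^3.
Order-3 pole: residue = g''(a)/2; g''(-1/2 - (1/2)*sqrt(3)) = -(4/7)*sqrt(3), so the residue is -(2/7)*sqrt(3).

The residue is -(2/7)*sqrt(3).


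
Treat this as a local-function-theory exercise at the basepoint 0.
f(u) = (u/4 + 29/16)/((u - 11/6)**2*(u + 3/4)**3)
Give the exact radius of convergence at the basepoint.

The radius of convergence is 3/4.

Denominator factor (u + 3/4)^3: pole of order 3 at -3/4, modulus 3/4.
Denominator factor (u - 11/6)^2: pole of order 2 at 11/6, modulus 11/6.
The radius of convergence is the smallest modulus among the singular points: 3/4.


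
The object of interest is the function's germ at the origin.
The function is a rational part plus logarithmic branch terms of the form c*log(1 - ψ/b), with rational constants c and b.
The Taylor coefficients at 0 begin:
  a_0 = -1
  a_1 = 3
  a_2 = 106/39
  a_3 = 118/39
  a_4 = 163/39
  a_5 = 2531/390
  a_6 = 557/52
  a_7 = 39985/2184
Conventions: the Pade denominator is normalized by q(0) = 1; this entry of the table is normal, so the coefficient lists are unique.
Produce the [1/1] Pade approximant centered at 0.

Taylor coefficients needed (read off): a_0 = -1, a_1 = 3, a_2 = 106/39.
Write the denominator as Q(ψ) = 1 + q1*ψ. Requiring Q*f - P = O(ψ^3) with deg P <= 1 kills the coefficients of ψ^2..ψ^2 in Q*f:
  ψ^2: a_2 + q1*a_1 = 0, i.e. 106/39 + (3)*q1 = 0.
Solving this linear system: q1 = -106/117.
The numerator is Q*f truncated at degree 1: P0 = a_0 = -1; P1 = a_1 + q1*a_0 = 457/117.

The Pade approximant has numerator coefficients [-1, 457/117]; denominator coefficients [1, -106/117].


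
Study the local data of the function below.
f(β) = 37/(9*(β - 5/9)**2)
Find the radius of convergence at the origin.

The radius of convergence is 5/9.

Denominator factor (β - 5/9)^2: pole of order 2 at 5/9, modulus 5/9.
The radius of convergence is the smallest modulus among the singular points: 5/9.


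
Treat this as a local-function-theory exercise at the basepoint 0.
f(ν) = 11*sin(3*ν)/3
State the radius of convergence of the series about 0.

The radius of convergence is infinite.

The factor -sin(3*ν) is entire and contributes no finite singular point.
The polynomial part has no poles.
No finite singular points: the Taylor series at 0 converges everywhere.


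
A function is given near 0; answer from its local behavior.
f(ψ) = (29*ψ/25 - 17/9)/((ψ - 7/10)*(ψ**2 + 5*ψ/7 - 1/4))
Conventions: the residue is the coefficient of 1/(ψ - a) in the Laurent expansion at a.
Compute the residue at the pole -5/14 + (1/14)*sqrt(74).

The factor ψ**2 + 5*ψ/7 - 1/4 splits as (ψ - a)(ψ - a') with a = -5/14 + (1/14)*sqrt(74), a' = -5/14 - (1/14)*sqrt(74). At the order-1 pole a set g(ψ) = (ψ - a)*f(ψ) = [(29*ψ/25 - 17/9)/(ψ - 7/10)] / (ψ - a').
Simple pole: residue = g(a) at a = -5/14 + (1/14)*sqrt(74), which is 2423/3330 + (85/333)*sqrt(74).

The residue is 2423/3330 + (85/333)*sqrt(74).


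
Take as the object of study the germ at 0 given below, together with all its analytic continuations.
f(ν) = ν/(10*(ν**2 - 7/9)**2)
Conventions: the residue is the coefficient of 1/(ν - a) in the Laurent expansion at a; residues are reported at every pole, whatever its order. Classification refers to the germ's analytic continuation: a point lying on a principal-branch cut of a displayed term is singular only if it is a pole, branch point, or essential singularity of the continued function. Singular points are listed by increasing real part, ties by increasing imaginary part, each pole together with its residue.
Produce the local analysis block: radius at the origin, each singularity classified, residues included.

Denominator factor (ν**2 - 7/9)^2: discriminant 28/9, real irrational roots (1/3)*sqrt(7) and -(1/3)*sqrt(7); poles of order 2, moduli (1/3)*sqrt(7) and (1/3)*sqrt(7).
The radius of convergence is the smallest modulus among the singular points: (1/3)*sqrt(7).
The factor ν**2 - 7/9 splits as (ν - a)(ν - a') with a = -(1/3)*sqrt(7), a' = (1/3)*sqrt(7). At the order-2 pole a set g(ν) = (ν - a)^2*f(ν) = [ν/10] / (ν - a')^2.
Order-2 pole: residue = g'(a); g'(-(1/3)*sqrt(7)) = 0, so the residue is 0.
The factor ν**2 - 7/9 splits as (ν - a)(ν - a') with a = (1/3)*sqrt(7), a' = -(1/3)*sqrt(7). At the order-2 pole a set g(ν) = (ν - a)^2*f(ν) = [ν/10] / (ν - a')^2.
Order-2 pole: residue = g'(a); g'((1/3)*sqrt(7)) = 0, so the residue is 0.
List the singular points by increasing real part (a conjugate pair: the negative imaginary part first).

Radius of convergence at 0: (1/3)*sqrt(7).
At -(1/3)*sqrt(7): a pole of order 2; residue 0.
At (1/3)*sqrt(7): a pole of order 2; residue 0.


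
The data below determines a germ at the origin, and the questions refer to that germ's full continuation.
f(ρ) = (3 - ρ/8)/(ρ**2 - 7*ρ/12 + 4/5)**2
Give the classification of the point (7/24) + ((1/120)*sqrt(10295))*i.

The point is a pole of order 2.

The denominator factor ρ**2 - 7*ρ/12 + 4/5 vanishes at (7/24) + ((1/120)*sqrt(10295))*i and appears to the power 2; the numerator there equals (569/192) - ((1/960)*sqrt(10295))*i, nonzero, and no other factor vanishes.
Hence a pole whose order is the multiplicity, 2.


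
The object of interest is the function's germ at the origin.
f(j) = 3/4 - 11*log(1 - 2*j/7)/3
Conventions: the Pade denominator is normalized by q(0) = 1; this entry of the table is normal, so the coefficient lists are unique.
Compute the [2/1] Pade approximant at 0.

Taylor coefficients needed (expand at 0): a_0 = 3/4, a_1 = 22/21, a_2 = 22/147, a_3 = 88/3087.
Write the denominator as Q(j) = 1 + q1*j. Requiring Q*f - P = O(j^4) with deg P <= 2 kills the coefficients of j^3..j^3 in Q*f:
  j^3: a_3 + q1*a_2 = 0, i.e. 88/3087 + (22/147)*q1 = 0.
Solving this linear system: q1 = -4/21.
The numerator is Q*f truncated at degree 2: P0 = a_0 = 3/4; P1 = a_1 + q1*a_0 = 19/21; P2 = a_2 + q1*a_1 = -22/441.

The Pade approximant has numerator coefficients [3/4, 19/21, -22/441]; denominator coefficients [1, -4/21].


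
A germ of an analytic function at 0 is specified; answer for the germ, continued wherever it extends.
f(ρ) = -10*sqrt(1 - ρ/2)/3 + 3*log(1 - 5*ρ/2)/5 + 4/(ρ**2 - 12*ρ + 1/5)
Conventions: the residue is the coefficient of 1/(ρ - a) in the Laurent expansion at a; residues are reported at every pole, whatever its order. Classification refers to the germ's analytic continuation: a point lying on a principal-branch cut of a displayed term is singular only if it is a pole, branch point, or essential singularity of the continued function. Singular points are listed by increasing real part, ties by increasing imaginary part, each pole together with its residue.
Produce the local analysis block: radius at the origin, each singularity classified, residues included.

Radius of convergence at 0: 6 - (1/5)*sqrt(895).
At 6 - (1/5)*sqrt(895): a pole of order 1; residue -(2/179)*sqrt(895).
At 2/5: a logarithmic branch point.
At 2: an algebraic (square-root) branch point.
At 6 + (1/5)*sqrt(895): a pole of order 1; residue (2/179)*sqrt(895).

Denominator factor (ρ**2 - 12*ρ + 1/5): discriminant 716/5, real irrational roots 6 + (1/5)*sqrt(895) and 6 - (1/5)*sqrt(895); poles of order 1, moduli 6 + (1/5)*sqrt(895) and 6 - (1/5)*sqrt(895).
Branch term (3/5)*log(1 - ρ/(2/5)): its argument vanishes at ρ = 2/5, a logarithmic branch point, modulus 2/5.
Branch term (-10/3)*sqrt(1 - ρ/(2)): its argument vanishes at ρ = 2, a square-root branch point, modulus 2.
The radius of convergence is the smallest modulus among the singular points: 6 - (1/5)*sqrt(895).
The branch terms are analytic at 6 - (1/5)*sqrt(895) and contribute nothing to the residue; only the rational part matters.
The factor ρ**2 - 12*ρ + 1/5 splits as (ρ - a)(ρ - a') with a = 6 - (1/5)*sqrt(895), a' = 6 + (1/5)*sqrt(895). At the order-1 pole a set g(ρ) = (ρ - a)*(rational part) = [4] / (ρ - a').
Simple pole: residue = g(a) at a = 6 - (1/5)*sqrt(895), which is -(2/179)*sqrt(895).
The branch terms are analytic at 6 + (1/5)*sqrt(895) and contribute nothing to the residue; only the rational part matters.
The factor ρ**2 - 12*ρ + 1/5 splits as (ρ - a)(ρ - a') with a = 6 + (1/5)*sqrt(895), a' = 6 - (1/5)*sqrt(895). At the order-1 pole a set g(ρ) = (ρ - a)*(rational part) = [4] / (ρ - a').
Simple pole: residue = g(a) at a = 6 + (1/5)*sqrt(895), which is (2/179)*sqrt(895).
List the singular points by increasing real part (a conjugate pair: the negative imaginary part first).


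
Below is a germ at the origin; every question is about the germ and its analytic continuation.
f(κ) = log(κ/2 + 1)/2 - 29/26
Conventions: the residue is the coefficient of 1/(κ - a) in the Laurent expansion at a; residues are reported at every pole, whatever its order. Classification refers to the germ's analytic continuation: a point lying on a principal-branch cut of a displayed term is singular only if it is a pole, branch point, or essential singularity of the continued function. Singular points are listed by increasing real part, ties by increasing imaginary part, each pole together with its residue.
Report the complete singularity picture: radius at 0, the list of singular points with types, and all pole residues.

Radius of convergence at 0: 2.
At -2: a logarithmic branch point.

Branch term (1/2)*log(1 - κ/(-2)): its argument vanishes at κ = -2, a logarithmic branch point, modulus 2.
The radius of convergence is the smallest modulus among the singular points: 2.


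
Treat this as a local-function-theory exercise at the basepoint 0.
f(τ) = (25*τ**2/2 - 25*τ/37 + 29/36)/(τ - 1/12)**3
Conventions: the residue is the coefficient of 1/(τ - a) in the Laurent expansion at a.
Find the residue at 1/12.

At the order-3 pole 1/12 set g(τ) = (τ - (1/12))^3*f(τ) = 25*τ**2/2 - 25*τ/37 + 29/36.
Order-3 pole: residue = g''(a)/2; g''(1/12) = 25, so the residue is 25/2.

The residue is 25/2.


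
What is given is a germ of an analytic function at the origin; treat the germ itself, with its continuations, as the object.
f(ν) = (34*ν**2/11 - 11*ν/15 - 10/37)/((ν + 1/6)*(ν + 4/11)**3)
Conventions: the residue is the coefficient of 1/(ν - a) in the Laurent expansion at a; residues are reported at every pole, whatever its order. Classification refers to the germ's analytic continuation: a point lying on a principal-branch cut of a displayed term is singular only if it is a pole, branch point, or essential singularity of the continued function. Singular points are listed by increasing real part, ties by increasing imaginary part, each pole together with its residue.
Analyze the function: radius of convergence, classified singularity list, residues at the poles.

Radius of convergence at 0: 1/6.
At -4/11: a pole of order 3; residue 3307656/406445.
At -1/6: a pole of order 1; residue -3307656/406445.

Denominator factor (ν + 4/11)^3: pole of order 3 at -4/11, modulus 4/11.
Denominator factor (ν + 1/6): pole of order 1 at -1/6, modulus 1/6.
The radius of convergence is the smallest modulus among the singular points: 1/6.
At the order-3 pole -4/11 set g(ν) = (ν - (-4/11))^3*f(ν) = (34*ν**2/11 - 11*ν/15 - 10/37)/(ν + 1/6).
Order-3 pole: residue = g''(a)/2; g''(-4/11) = 6615312/406445, so the residue is 3307656/406445.
At the order-1 pole -1/6 set g(ν) = (ν - (-1/6))*f(ν) = (34*ν**2/11 - 11*ν/15 - 10/37)/(ν + 4/11)**3.
Simple pole: residue = g(a) at a = -1/6, which is -3307656/406445.
List the singular points by increasing real part (a conjugate pair: the negative imaginary part first).


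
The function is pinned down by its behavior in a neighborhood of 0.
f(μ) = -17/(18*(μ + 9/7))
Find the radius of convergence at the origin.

Denominator factor (μ + 9/7): pole of order 1 at -9/7, modulus 9/7.
The radius of convergence is the smallest modulus among the singular points: 9/7.

The radius of convergence is 9/7.


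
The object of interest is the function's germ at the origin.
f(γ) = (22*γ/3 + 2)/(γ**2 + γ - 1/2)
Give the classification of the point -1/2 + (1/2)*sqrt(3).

The denominator factor γ**2 + γ - 1/2 vanishes at -1/2 + (1/2)*sqrt(3) and appears to the power 1; the numerator there equals -5/3 + (11/3)*sqrt(3), nonzero, and no other factor vanishes.
Hence a pole whose order is the multiplicity, 1.

The point is a pole of order 1.


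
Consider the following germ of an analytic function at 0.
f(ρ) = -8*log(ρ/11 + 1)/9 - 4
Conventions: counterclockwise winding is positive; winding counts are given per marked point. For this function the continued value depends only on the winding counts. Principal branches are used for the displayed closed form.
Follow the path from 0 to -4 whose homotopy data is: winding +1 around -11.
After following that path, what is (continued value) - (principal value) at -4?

Continued minus principal equals -(16/9)*pi*i.

The rational part is single-valued and drops out of the difference; each branch term changes only by its own monodromy.
(-8/9)*log(1 - ρ/(-11)): each positive loop around -11 adds 2*pi*i to the log, so winding +1 contributes (-8/9)*(1)*2*pi*i = -(16/9)*pi*i.
Summing the contributions at ρ = -4 gives -(16/9)*pi*i.


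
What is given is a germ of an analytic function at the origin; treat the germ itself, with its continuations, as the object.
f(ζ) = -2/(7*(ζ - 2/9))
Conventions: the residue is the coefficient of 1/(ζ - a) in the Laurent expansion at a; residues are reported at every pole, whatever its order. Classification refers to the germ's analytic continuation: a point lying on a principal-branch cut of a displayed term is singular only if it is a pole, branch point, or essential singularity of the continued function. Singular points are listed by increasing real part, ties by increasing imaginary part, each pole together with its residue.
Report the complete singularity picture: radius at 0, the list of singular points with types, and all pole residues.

Radius of convergence at 0: 2/9.
At 2/9: a pole of order 1; residue -2/7.

Denominator factor (ζ - 2/9): pole of order 1 at 2/9, modulus 2/9.
The radius of convergence is the smallest modulus among the singular points: 2/9.
At the order-1 pole 2/9 set g(ζ) = (ζ - (2/9))*f(ζ) = -2/7.
Simple pole: residue = g(a) at a = 2/9, which is -2/7.


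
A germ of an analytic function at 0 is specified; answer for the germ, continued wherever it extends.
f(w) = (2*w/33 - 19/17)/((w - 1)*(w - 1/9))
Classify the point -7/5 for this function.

The point is a regular point.

Denominator factors: w - 1/9 = -68/45 at w = -7/5; w - 1 = -12/5 at w = -7/5 — none vanishes.
So the germ continues analytically to -7/5.


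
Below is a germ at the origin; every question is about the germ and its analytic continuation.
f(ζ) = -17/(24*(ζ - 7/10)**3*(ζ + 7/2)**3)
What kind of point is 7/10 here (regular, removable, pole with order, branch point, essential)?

The point is a pole of order 3.

The denominator factor ζ - 7/10 vanishes at 7/10 and appears to the power 3; the numerator there equals -17/24, nonzero, and no other factor vanishes.
Hence a pole whose order is the multiplicity, 3.


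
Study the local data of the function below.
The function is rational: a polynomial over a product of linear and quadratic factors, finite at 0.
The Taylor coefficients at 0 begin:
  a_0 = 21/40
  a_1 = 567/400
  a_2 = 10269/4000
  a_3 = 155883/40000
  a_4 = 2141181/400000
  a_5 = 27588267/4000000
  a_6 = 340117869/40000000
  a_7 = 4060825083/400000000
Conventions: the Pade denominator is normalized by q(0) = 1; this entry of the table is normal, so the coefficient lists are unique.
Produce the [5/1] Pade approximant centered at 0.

The Pade approximant has numerator coefficients [21/40, 6746089/8758180, 14358267/17516360, 3205839/4379090, 1921549/3503272, 1303911/4379090]; denominator coefficients [1, -16196089/13137270].

Taylor coefficients needed (read off): a_0 = 21/40, a_1 = 567/400, a_2 = 10269/4000, a_3 = 155883/40000, a_4 = 2141181/400000, a_5 = 27588267/4000000, a_6 = 340117869/40000000.
Write the denominator as Q(y) = 1 + q1*y. Requiring Q*f - P = O(y^7) with deg P <= 5 kills the coefficients of y^6..y^6 in Q*f:
  y^6: a_6 + q1*a_5 = 0, i.e. 340117869/40000000 + (27588267/4000000)*q1 = 0.
Solving this linear system: q1 = -16196089/13137270.
The numerator is Q*f truncated at degree 5: P0 = a_0 = 21/40; P1 = a_1 + q1*a_0 = 6746089/8758180; P2 = a_2 + q1*a_1 = 14358267/17516360; P3 = a_3 + q1*a_2 = 3205839/4379090; P4 = a_4 + q1*a_3 = 1921549/3503272; P5 = a_5 + q1*a_4 = 1303911/4379090.


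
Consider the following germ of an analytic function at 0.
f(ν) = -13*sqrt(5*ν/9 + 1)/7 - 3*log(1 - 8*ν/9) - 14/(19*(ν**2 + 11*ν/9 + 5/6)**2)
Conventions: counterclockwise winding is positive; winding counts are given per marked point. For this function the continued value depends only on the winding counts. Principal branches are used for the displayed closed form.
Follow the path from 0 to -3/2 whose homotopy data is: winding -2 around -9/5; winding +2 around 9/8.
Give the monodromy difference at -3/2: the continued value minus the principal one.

The rational part is single-valued and drops out of the difference; each branch term changes only by its own monodromy.
(-3)*log(1 - ν/(9/8)): each positive loop around 9/8 adds 2*pi*i to the log, so winding +2 contributes (-3)*(2)*2*pi*i = -(12)*pi*i.
(-13/7)*sqrt(1 - ν/(-9/5)): winding -2 is even, the square root returns to the same sheet, contribution 0.
Summing the contributions at ν = -3/2 gives -(12)*pi*i.

Continued minus principal equals -(12)*pi*i.


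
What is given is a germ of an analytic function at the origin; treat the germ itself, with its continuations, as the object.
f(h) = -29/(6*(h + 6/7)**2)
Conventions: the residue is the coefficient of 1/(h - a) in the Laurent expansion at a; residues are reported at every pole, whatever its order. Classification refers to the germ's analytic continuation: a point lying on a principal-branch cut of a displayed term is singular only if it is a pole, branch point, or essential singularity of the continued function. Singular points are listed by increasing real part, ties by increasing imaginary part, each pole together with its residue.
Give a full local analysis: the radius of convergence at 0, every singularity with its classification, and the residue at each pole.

Denominator factor (h + 6/7)^2: pole of order 2 at -6/7, modulus 6/7.
The radius of convergence is the smallest modulus among the singular points: 6/7.
At the order-2 pole -6/7 set g(h) = (h - (-6/7))^2*f(h) = -29/6.
Order-2 pole: residue = g'(a); g'(-6/7) = 0, so the residue is 0.

Radius of convergence at 0: 6/7.
At -6/7: a pole of order 2; residue 0.


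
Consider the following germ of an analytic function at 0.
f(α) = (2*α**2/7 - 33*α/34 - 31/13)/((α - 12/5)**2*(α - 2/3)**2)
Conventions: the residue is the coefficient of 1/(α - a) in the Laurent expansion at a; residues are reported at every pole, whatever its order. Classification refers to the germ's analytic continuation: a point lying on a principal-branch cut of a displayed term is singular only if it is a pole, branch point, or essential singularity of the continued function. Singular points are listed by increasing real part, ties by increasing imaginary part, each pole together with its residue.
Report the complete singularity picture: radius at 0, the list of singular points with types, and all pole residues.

Radius of convergence at 0: 2/3.
At 2/3: a pole of order 2; residue -35667675/27190072.
At 12/5: a pole of order 2; residue 35667675/27190072.

Denominator factor (α - 12/5)^2: pole of order 2 at 12/5, modulus 12/5.
Denominator factor (α - 2/3)^2: pole of order 2 at 2/3, modulus 2/3.
The radius of convergence is the smallest modulus among the singular points: 2/3.
At the order-2 pole 2/3 set g(α) = (α - (2/3))^2*f(α) = (2*α**2/7 - 33*α/34 - 31/13)/(α - 12/5)**2.
Order-2 pole: residue = g'(a); g'(2/3) = -35667675/27190072, so the residue is -35667675/27190072.
At the order-2 pole 12/5 set g(α) = (α - (12/5))^2*f(α) = (2*α**2/7 - 33*α/34 - 31/13)/(α - 2/3)**2.
Order-2 pole: residue = g'(a); g'(12/5) = 35667675/27190072, so the residue is 35667675/27190072.
List the singular points by increasing real part (a conjugate pair: the negative imaginary part first).


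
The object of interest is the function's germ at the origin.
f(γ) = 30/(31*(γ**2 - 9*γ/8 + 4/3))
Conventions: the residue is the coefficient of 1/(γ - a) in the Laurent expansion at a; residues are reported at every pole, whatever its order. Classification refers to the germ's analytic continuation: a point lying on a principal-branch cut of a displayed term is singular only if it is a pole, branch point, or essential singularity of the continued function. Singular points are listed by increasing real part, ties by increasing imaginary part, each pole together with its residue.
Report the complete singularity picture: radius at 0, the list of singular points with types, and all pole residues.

Radius of convergence at 0: (2/3)*sqrt(3).
At (9/16) - ((1/48)*sqrt(2343))*i: a pole of order 1; residue ((240/24211)*sqrt(2343))*i.
At (9/16) + ((1/48)*sqrt(2343))*i: a pole of order 1; residue -((240/24211)*sqrt(2343))*i.

Denominator factor (γ**2 - 9*γ/8 + 4/3): discriminant -781/192, complex-conjugate roots (9/16) + ((1/48)*sqrt(2343))*i and (9/16) - ((1/48)*sqrt(2343))*i; poles of order 1, moduli (2/3)*sqrt(3) and (2/3)*sqrt(3).
The radius of convergence is the smallest modulus among the singular points: (2/3)*sqrt(3).
The factor γ**2 - 9*γ/8 + 4/3 splits as (γ - a)(γ - a') with a = (9/16) - ((1/48)*sqrt(2343))*i, a' = (9/16) + ((1/48)*sqrt(2343))*i. At the order-1 pole a set g(γ) = (γ - a)*f(γ) = [30/31] / (γ - a').
Simple pole: residue = g(a) at a = (9/16) - ((1/48)*sqrt(2343))*i, which is ((240/24211)*sqrt(2343))*i.
The factor γ**2 - 9*γ/8 + 4/3 splits as (γ - a)(γ - a') with a = (9/16) + ((1/48)*sqrt(2343))*i, a' = (9/16) - ((1/48)*sqrt(2343))*i. At the order-1 pole a set g(γ) = (γ - a)*f(γ) = [30/31] / (γ - a').
Simple pole: residue = g(a) at a = (9/16) + ((1/48)*sqrt(2343))*i, which is -((240/24211)*sqrt(2343))*i.
List the singular points by increasing real part (a conjugate pair: the negative imaginary part first).


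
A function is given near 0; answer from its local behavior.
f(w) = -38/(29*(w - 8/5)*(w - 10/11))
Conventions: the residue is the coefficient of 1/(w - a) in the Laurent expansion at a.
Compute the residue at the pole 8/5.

At the order-1 pole 8/5 set g(w) = (w - (8/5))*f(w) = -38/(29*(w - 10/11)).
Simple pole: residue = g(a) at a = 8/5, which is -55/29.

The residue is -55/29.


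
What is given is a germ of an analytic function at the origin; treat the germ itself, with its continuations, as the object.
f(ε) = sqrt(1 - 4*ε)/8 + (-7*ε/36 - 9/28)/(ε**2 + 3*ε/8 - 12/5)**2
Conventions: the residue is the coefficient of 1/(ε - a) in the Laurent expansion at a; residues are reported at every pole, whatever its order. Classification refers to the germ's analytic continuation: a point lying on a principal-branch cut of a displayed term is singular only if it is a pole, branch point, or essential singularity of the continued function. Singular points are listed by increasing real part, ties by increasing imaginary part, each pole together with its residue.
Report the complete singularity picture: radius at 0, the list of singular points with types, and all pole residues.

Radius of convergence at 0: 1/4.
At -3/16 - (1/80)*sqrt(15585): a pole of order 2; residue -(30640/204029469)*sqrt(15585).
At 1/4: an algebraic (square-root) branch point.
At -3/16 + (1/80)*sqrt(15585): a pole of order 2; residue (30640/204029469)*sqrt(15585).


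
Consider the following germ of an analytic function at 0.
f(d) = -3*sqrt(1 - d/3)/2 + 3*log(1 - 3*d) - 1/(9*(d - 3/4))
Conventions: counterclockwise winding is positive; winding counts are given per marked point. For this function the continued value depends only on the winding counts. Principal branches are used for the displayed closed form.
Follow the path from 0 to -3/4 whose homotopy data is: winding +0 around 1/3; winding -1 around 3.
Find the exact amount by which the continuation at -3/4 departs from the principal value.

The rational part is single-valued and drops out of the difference; each branch term changes only by its own monodromy.
(-3/2)*sqrt(1 - d/(3)): winding -1 is odd, the square root flips sign, contributing -2*(-3/2)*sqrt(1 - (-3/4)/(3)) = -2*(-3/2)*sqrt(5/4) = (3/2)*sqrt(5).
(3)*log(1 - d/(1/3)): winding 0 around 1/3, so this term returns to its principal value, contribution 0.
Summing the contributions at d = -3/4 gives (3/2)*sqrt(5).

Continued minus principal equals (3/2)*sqrt(5).


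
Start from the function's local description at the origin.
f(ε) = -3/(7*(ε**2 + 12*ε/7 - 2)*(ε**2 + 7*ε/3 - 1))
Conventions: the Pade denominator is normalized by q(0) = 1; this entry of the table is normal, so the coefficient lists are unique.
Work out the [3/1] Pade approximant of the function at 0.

The Pade approximant has numerator coefficients [-3/14, -187281/2019788, -666942/3534629, -492705/4039576]; denominator coefficients [1, -58486129/21207774].

Taylor coefficients needed (expand at 0): a_0 = -3/14, a_1 = -67/98, a_2 = -8537/4116, a_3 = -504947/86436, a_4 = -58486129/3630312.
Write the denominator as Q(ε) = 1 + q1*ε. Requiring Q*f - P = O(ε^5) with deg P <= 3 kills the coefficients of ε^4..ε^4 in Q*f:
  ε^4: a_4 + q1*a_3 = 0, i.e. -58486129/3630312 + (-504947/86436)*q1 = 0.
Solving this linear system: q1 = -58486129/21207774.
The numerator is Q*f truncated at degree 3: P0 = a_0 = -3/14; P1 = a_1 + q1*a_0 = -187281/2019788; P2 = a_2 + q1*a_1 = -666942/3534629; P3 = a_3 + q1*a_2 = -492705/4039576.


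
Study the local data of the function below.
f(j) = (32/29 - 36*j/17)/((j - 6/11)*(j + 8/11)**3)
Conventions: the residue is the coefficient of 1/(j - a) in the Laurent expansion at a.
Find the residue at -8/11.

The residue is 605/24157.

At the order-3 pole -8/11 set g(j) = (j - (-8/11))^3*f(j) = (32/29 - 36*j/17)/(j - 6/11).
Order-3 pole: residue = g''(a)/2; g''(-8/11) = 1210/24157, so the residue is 605/24157.


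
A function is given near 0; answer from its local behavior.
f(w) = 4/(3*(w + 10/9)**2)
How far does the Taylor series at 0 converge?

The radius of convergence is 10/9.

Denominator factor (w + 10/9)^2: pole of order 2 at -10/9, modulus 10/9.
The radius of convergence is the smallest modulus among the singular points: 10/9.


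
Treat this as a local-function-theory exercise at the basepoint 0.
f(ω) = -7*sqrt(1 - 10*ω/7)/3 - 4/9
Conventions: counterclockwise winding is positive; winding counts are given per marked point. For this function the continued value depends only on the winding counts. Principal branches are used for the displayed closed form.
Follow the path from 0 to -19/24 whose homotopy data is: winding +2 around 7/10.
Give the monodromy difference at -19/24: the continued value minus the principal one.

The rational part is single-valued and drops out of the difference; each branch term changes only by its own monodromy.
(-7/3)*sqrt(1 - ω/(7/10)): winding +2 is even, the square root returns to the same sheet, contribution 0.
Summing the contributions at ω = -19/24 gives 0.

Continued minus principal equals 0.


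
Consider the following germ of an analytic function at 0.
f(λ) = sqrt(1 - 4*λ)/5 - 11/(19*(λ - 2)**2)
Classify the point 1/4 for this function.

The term (1/5)*sqrt(1 - λ/(1/4)) has argument 1 - 1/4/(1/4) = 0 at 1/4: a square-root (algebraic, two-sheeted) branch point; the remaining terms are analytic or single-valued there.

The point is an algebraic (square-root) branch point.
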